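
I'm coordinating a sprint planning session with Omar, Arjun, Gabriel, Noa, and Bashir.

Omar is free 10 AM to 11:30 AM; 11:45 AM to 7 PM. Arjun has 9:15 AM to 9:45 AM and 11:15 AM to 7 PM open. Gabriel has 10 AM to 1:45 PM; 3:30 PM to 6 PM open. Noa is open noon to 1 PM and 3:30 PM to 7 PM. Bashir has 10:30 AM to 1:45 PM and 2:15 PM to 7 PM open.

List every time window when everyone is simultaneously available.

12:00-13:00, 15:30-18:00

Omar ∩ Arjun: 11:15-11:30, 11:45-19:00.
Omar ∩ Arjun ∩ Gabriel: 11:15-11:30, 11:45-13:45, 15:30-18:00.
Omar ∩ Arjun ∩ Gabriel ∩ Noa: 12:00-13:00, 15:30-18:00.
Omar ∩ Arjun ∩ Gabriel ∩ Noa ∩ Bashir: 12:00-13:00, 15:30-18:00.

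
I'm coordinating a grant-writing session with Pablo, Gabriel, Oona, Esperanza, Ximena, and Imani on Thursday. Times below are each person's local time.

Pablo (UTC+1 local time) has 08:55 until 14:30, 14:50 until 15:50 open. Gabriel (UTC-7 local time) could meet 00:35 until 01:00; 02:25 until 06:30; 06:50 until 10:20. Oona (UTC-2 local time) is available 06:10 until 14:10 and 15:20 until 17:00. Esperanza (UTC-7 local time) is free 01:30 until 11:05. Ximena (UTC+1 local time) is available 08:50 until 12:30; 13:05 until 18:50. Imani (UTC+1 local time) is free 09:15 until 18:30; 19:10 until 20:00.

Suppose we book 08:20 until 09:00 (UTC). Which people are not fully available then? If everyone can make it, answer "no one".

Pablo in UTC: 07:55-13:30, 13:50-14:50 (subtract 1h to convert from UTC+1).
Gabriel in UTC: 07:35-08:00, 09:25-13:30, 13:50-17:20 (add 7h to convert from UTC-7).
Oona in UTC: 08:10-16:10, 17:20-19:00 (add 2h to convert from UTC-2).
Esperanza in UTC: 08:30-18:05 (add 7h to convert from UTC-7).
Ximena in UTC: 07:50-11:30, 12:05-17:50 (subtract 1h to convert from UTC+1).
Imani in UTC: 08:15-17:30, 18:10-19:00 (subtract 1h to convert from UTC+1).
Pablo: free for 08:20-09:00. Gabriel: not fully free for 08:20-09:00. Oona: free for 08:20-09:00. Esperanza: not fully free for 08:20-09:00. Ximena: free for 08:20-09:00. Imani: free for 08:20-09:00.

Esperanza, Gabriel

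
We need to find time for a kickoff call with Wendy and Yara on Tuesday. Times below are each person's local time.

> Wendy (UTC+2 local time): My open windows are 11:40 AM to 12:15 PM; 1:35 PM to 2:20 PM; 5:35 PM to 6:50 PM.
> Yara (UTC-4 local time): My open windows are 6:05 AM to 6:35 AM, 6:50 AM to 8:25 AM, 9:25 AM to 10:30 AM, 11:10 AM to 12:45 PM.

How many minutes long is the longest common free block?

Wendy in UTC: 09:40-10:15, 11:35-12:20, 15:35-16:50 (subtract 2h to convert from UTC+2).
Yara in UTC: 10:05-10:35, 10:50-12:25, 13:25-14:30, 15:10-16:45 (add 4h to convert from UTC-4).
Wendy ∩ Yara: 10:05-10:15, 11:35-12:20, 15:35-16:45.
So the common availability across everyone is 10:05-10:15, 11:35-12:20, 15:35-16:45.
The longest is 15:35-16:45 at 70 minutes.

70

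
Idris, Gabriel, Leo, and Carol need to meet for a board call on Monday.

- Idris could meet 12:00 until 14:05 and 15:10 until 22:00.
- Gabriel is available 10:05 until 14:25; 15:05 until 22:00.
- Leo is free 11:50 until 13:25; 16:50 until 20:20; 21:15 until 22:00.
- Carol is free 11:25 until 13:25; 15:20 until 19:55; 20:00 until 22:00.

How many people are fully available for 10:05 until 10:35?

Gabriel can make the full 10:05-10:35 slot — that's 1.

1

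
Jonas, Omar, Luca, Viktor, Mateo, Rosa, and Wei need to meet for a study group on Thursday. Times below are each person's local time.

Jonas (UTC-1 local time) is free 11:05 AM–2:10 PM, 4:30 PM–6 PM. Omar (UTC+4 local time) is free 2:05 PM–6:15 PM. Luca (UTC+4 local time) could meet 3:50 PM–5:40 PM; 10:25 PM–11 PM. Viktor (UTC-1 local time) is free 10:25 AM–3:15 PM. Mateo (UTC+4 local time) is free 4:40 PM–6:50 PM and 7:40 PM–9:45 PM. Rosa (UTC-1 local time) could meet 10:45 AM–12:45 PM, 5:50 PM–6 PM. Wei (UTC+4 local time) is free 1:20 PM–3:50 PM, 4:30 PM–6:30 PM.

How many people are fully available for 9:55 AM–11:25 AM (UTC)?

1

Jonas in UTC: 12:05-15:10, 17:30-19:00 (add 1h to convert from UTC-1).
Omar in UTC: 10:05-14:15 (subtract 4h to convert from UTC+4).
Luca in UTC: 11:50-13:40, 18:25-19:00 (subtract 4h to convert from UTC+4).
Viktor in UTC: 11:25-16:15 (add 1h to convert from UTC-1).
Mateo in UTC: 12:40-14:50, 15:40-17:45 (subtract 4h to convert from UTC+4).
Rosa in UTC: 11:45-13:45, 18:50-19:00 (add 1h to convert from UTC-1).
Wei in UTC: 09:20-11:50, 12:30-14:30 (subtract 4h to convert from UTC+4).
Wei can make the full 09:55-11:25 slot — that's 1.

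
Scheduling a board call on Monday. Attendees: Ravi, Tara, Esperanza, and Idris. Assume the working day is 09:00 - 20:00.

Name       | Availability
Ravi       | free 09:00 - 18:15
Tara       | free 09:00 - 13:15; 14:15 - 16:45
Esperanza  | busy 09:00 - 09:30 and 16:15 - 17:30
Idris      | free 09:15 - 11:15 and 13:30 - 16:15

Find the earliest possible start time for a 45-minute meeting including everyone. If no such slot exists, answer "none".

09:30

Ravi free: 09:00-18:15.
Tara free: 09:00-13:15, 14:15-16:45.
Esperanza free: 09:30-16:15, 17:30-20:00 (invert busy blocks within the working day).
Idris free: 09:15-11:15, 13:30-16:15.
Ravi ∩ Tara: 09:00-13:15, 14:15-16:45.
Ravi ∩ Tara ∩ Esperanza: 09:30-13:15, 14:15-16:15.
Ravi ∩ Tara ∩ Esperanza ∩ Idris: 09:30-11:15, 14:15-16:15.
So the common availability across everyone is 09:30-11:15, 14:15-16:15.
The first common window of at least 45 minutes is 09:30-11:15, so the earliest start is 09:30.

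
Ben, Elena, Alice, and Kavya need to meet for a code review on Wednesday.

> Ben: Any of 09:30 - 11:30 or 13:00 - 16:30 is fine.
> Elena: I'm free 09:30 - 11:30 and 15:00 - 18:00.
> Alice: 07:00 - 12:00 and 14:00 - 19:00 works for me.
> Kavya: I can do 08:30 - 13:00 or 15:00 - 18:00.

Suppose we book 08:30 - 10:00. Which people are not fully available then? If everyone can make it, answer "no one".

Ben, Elena

Ben: not fully free for 08:30-10:00. Elena: not fully free for 08:30-10:00. Alice: free for 08:30-10:00. Kavya: free for 08:30-10:00.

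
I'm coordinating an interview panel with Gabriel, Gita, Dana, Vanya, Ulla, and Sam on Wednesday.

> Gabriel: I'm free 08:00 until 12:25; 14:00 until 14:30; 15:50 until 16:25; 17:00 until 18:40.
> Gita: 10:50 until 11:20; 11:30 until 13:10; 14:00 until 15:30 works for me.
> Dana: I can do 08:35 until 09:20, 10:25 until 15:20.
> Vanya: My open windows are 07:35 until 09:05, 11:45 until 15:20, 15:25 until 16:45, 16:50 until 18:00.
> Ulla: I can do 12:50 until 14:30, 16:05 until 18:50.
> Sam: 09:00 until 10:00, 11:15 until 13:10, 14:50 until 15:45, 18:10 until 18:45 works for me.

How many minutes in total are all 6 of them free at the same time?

0

Gabriel ∩ Gita: 10:50-11:20, 11:30-12:25, 14:00-14:30.
Gabriel ∩ Gita ∩ Dana: 10:50-11:20, 11:30-12:25, 14:00-14:30.
Gabriel ∩ Gita ∩ Dana ∩ Vanya: 11:45-12:25, 14:00-14:30.
Gabriel ∩ Gita ∩ Dana ∩ Vanya ∩ Ulla: 14:00-14:30.
Gabriel ∩ Gita ∩ Dana ∩ Vanya ∩ Ulla ∩ Sam: ∅.
There is no time when everyone is free.
There is no common window, so the total is 0 minutes.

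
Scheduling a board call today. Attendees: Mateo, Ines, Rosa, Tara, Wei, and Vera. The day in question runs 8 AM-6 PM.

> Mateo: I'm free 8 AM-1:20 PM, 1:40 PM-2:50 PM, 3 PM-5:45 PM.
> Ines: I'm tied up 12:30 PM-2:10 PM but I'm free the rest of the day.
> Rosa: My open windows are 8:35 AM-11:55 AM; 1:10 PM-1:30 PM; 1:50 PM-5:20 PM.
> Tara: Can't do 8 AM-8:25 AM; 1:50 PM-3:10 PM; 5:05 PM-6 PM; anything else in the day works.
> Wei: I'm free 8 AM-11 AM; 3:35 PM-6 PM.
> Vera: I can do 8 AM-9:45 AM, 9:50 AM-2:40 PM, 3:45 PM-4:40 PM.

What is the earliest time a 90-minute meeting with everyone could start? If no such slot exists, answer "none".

Mateo free: 08:00-13:20, 13:40-14:50, 15:00-17:45.
Ines free: 08:00-12:30, 14:10-18:00 (invert busy blocks within the working day).
Rosa free: 08:35-11:55, 13:10-13:30, 13:50-17:20.
Tara free: 08:25-13:50, 15:10-17:05 (invert busy blocks within the working day).
Wei free: 08:00-11:00, 15:35-18:00.
Vera free: 08:00-09:45, 09:50-14:40, 15:45-16:40.
Mateo ∩ Ines: 08:00-12:30, 14:10-14:50, 15:00-17:45.
Mateo ∩ Ines ∩ Rosa: 08:35-11:55, 14:10-14:50, 15:00-17:20.
Mateo ∩ Ines ∩ Rosa ∩ Tara: 08:35-11:55, 15:10-17:05.
Mateo ∩ Ines ∩ Rosa ∩ Tara ∩ Wei: 08:35-11:00, 15:35-17:05.
Mateo ∩ Ines ∩ Rosa ∩ Tara ∩ Wei ∩ Vera: 08:35-09:45, 09:50-11:00, 15:45-16:40.
Those are the intersection windows.
No common window is at least 90 minutes long.

none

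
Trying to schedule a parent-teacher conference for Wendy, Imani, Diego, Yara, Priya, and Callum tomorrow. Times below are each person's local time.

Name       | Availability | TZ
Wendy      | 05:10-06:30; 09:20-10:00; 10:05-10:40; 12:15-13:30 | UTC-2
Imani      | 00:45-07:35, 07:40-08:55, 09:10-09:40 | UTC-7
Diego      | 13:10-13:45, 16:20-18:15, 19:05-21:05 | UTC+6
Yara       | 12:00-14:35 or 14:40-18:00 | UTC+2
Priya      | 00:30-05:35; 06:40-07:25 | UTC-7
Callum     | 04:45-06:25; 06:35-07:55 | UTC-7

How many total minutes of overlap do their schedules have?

35

Wendy in UTC: 07:10-08:30, 11:20-12:00, 12:05-12:40, 14:15-15:30 (add 2h to convert from UTC-2).
Imani in UTC: 07:45-14:35, 14:40-15:55, 16:10-16:40 (add 7h to convert from UTC-7).
Diego in UTC: 07:10-07:45, 10:20-12:15, 13:05-15:05 (subtract 6h to convert from UTC+6).
Yara in UTC: 10:00-12:35, 12:40-16:00 (subtract 2h to convert from UTC+2).
Priya in UTC: 07:30-12:35, 13:40-14:25 (add 7h to convert from UTC-7).
Callum in UTC: 11:45-13:25, 13:35-14:55 (add 7h to convert from UTC-7).
Wendy ∩ Imani: 07:45-08:30, 11:20-12:00, 12:05-12:40, 14:15-14:35, 14:40-15:30.
Wendy ∩ Imani ∩ Diego: 11:20-12:00, 12:05-12:15, 14:15-14:35, 14:40-15:05.
Wendy ∩ Imani ∩ Diego ∩ Yara: 11:20-12:00, 12:05-12:15, 14:15-14:35, 14:40-15:05.
Wendy ∩ Imani ∩ Diego ∩ Yara ∩ Priya: 11:20-12:00, 12:05-12:15, 14:15-14:25.
Wendy ∩ Imani ∩ Diego ∩ Yara ∩ Priya ∩ Callum: 11:45-12:00, 12:05-12:15, 14:15-14:25.
Those are the intersection windows.
Summing the common windows: 15 + 10 + 10 = 35 minutes.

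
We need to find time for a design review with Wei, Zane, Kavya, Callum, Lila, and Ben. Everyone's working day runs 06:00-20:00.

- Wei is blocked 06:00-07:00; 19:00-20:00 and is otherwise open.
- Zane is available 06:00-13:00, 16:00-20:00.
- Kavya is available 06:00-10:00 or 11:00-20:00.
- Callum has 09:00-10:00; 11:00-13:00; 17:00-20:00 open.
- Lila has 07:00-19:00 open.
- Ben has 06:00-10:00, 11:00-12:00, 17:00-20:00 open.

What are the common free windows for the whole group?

09:00-10:00, 11:00-12:00, 17:00-19:00

Wei free: 07:00-19:00 (invert busy blocks within the working day).
Zane free: 06:00-13:00, 16:00-20:00.
Kavya free: 06:00-10:00, 11:00-20:00.
Callum free: 09:00-10:00, 11:00-13:00, 17:00-20:00.
Lila free: 07:00-19:00.
Ben free: 06:00-10:00, 11:00-12:00, 17:00-20:00.
Wei ∩ Zane: 07:00-13:00, 16:00-19:00.
Wei ∩ Zane ∩ Kavya: 07:00-10:00, 11:00-13:00, 16:00-19:00.
Wei ∩ Zane ∩ Kavya ∩ Callum: 09:00-10:00, 11:00-13:00, 17:00-19:00.
Wei ∩ Zane ∩ Kavya ∩ Callum ∩ Lila: 09:00-10:00, 11:00-13:00, 17:00-19:00.
Wei ∩ Zane ∩ Kavya ∩ Callum ∩ Lila ∩ Ben: 09:00-10:00, 11:00-12:00, 17:00-19:00.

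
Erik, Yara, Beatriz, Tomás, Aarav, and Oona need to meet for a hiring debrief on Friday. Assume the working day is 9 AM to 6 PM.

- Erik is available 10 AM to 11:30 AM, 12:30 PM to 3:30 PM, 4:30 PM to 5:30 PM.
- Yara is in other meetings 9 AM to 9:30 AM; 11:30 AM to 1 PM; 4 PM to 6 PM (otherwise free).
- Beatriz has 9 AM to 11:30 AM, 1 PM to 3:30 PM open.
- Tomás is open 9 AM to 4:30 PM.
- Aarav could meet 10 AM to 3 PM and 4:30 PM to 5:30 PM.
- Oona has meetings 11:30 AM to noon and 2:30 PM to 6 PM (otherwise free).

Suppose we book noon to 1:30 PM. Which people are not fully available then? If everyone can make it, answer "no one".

Beatriz, Erik, Yara

Erik free: 10:00-11:30, 12:30-15:30, 16:30-17:30.
Yara free: 09:30-11:30, 13:00-16:00 (invert busy blocks within the working day).
Beatriz free: 09:00-11:30, 13:00-15:30.
Tomás free: 09:00-16:30.
Aarav free: 10:00-15:00, 16:30-17:30.
Oona free: 09:00-11:30, 12:00-14:30 (invert busy blocks within the working day).
Erik: not fully free for 12:00-13:30. Yara: not fully free for 12:00-13:30. Beatriz: not fully free for 12:00-13:30. Tomás: free for 12:00-13:30. Aarav: free for 12:00-13:30. Oona: free for 12:00-13:30.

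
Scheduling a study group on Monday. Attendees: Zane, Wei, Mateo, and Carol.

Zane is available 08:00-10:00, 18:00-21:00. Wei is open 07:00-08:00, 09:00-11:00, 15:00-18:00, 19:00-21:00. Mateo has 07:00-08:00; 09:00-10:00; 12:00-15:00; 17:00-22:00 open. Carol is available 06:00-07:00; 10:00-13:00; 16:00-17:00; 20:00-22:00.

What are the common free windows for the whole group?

20:00-21:00

Zane ∩ Wei: 09:00-10:00, 19:00-21:00.
Zane ∩ Wei ∩ Mateo: 09:00-10:00, 19:00-21:00.
Zane ∩ Wei ∩ Mateo ∩ Carol: 20:00-21:00.
So the common availability across everyone is 20:00-21:00.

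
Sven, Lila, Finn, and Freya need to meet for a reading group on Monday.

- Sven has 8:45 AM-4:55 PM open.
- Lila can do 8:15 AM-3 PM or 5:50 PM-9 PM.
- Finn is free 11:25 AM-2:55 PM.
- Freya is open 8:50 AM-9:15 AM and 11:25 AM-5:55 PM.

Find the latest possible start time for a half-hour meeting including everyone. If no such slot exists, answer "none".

Sven ∩ Lila: 08:45-15:00.
Sven ∩ Lila ∩ Finn: 11:25-14:55.
Sven ∩ Lila ∩ Finn ∩ Freya: 11:25-14:55.
The last common window of at least 30 minutes is 11:25-14:55; a 30-minute meeting can start as late as 14:25 and still end by 14:55.

14:25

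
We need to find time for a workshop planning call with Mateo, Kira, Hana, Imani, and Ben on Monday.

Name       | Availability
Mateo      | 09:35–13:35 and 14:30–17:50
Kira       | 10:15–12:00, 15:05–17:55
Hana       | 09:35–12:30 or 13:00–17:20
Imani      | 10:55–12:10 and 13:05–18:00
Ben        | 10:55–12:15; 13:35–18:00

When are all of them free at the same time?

10:55-12:00, 15:05-17:20

Mateo ∩ Kira: 10:15-12:00, 15:05-17:50.
Mateo ∩ Kira ∩ Hana: 10:15-12:00, 15:05-17:20.
Mateo ∩ Kira ∩ Hana ∩ Imani: 10:55-12:00, 15:05-17:20.
Mateo ∩ Kira ∩ Hana ∩ Imani ∩ Ben: 10:55-12:00, 15:05-17:20.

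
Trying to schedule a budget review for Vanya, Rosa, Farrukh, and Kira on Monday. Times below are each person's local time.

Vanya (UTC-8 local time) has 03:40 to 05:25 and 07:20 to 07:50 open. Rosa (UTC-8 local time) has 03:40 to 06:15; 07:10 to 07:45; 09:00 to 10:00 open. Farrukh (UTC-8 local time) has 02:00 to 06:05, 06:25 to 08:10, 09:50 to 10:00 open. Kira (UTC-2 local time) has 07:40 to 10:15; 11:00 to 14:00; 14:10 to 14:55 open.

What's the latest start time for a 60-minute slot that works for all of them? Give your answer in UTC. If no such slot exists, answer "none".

none

Vanya in UTC: 11:40-13:25, 15:20-15:50 (add 8h to convert from UTC-8).
Rosa in UTC: 11:40-14:15, 15:10-15:45, 17:00-18:00 (add 8h to convert from UTC-8).
Farrukh in UTC: 10:00-14:05, 14:25-16:10, 17:50-18:00 (add 8h to convert from UTC-8).
Kira in UTC: 09:40-12:15, 13:00-16:00, 16:10-16:55 (add 2h to convert from UTC-2).
Vanya ∩ Rosa: 11:40-13:25, 15:20-15:45.
Vanya ∩ Rosa ∩ Farrukh: 11:40-13:25, 15:20-15:45.
Vanya ∩ Rosa ∩ Farrukh ∩ Kira: 11:40-12:15, 13:00-13:25, 15:20-15:45.
Those are the intersection windows.
No common window is at least 60 minutes long.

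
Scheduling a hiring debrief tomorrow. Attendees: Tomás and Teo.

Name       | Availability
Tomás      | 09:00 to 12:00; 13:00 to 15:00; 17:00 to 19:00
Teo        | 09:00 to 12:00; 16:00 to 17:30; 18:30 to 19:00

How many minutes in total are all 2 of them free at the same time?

Tomás ∩ Teo: 09:00-12:00, 17:00-17:30, 18:30-19:00.
Those are the intersection windows.
Summing the common windows: 180 + 30 + 30 = 240 minutes.

240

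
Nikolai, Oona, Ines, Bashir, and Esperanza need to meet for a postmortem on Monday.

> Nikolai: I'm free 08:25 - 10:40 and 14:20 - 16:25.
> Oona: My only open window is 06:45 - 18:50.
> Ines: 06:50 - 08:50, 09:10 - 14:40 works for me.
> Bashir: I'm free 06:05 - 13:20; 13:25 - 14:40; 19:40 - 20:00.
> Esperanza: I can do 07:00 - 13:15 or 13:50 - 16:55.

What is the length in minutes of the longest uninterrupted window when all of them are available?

Nikolai ∩ Oona: 08:25-10:40, 14:20-16:25.
Nikolai ∩ Oona ∩ Ines: 08:25-08:50, 09:10-10:40, 14:20-14:40.
Nikolai ∩ Oona ∩ Ines ∩ Bashir: 08:25-08:50, 09:10-10:40, 14:20-14:40.
Nikolai ∩ Oona ∩ Ines ∩ Bashir ∩ Esperanza: 08:25-08:50, 09:10-10:40, 14:20-14:40.
So the common availability across everyone is 08:25-08:50, 09:10-10:40, 14:20-14:40.
The longest is 09:10-10:40 at 90 minutes.

90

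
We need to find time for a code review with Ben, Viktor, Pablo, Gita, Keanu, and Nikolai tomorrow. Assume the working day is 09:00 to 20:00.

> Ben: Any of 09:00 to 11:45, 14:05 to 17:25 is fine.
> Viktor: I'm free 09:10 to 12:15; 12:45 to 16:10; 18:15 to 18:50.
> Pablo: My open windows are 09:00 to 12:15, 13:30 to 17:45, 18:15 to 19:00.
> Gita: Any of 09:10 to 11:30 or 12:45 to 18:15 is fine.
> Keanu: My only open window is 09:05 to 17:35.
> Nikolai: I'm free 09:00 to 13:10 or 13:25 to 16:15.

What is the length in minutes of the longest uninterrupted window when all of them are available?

Ben ∩ Viktor: 09:10-11:45, 14:05-16:10.
Ben ∩ Viktor ∩ Pablo: 09:10-11:45, 14:05-16:10.
Ben ∩ Viktor ∩ Pablo ∩ Gita: 09:10-11:30, 14:05-16:10.
Ben ∩ Viktor ∩ Pablo ∩ Gita ∩ Keanu: 09:10-11:30, 14:05-16:10.
Ben ∩ Viktor ∩ Pablo ∩ Gita ∩ Keanu ∩ Nikolai: 09:10-11:30, 14:05-16:10.
The longest is 09:10-11:30 at 140 minutes.

140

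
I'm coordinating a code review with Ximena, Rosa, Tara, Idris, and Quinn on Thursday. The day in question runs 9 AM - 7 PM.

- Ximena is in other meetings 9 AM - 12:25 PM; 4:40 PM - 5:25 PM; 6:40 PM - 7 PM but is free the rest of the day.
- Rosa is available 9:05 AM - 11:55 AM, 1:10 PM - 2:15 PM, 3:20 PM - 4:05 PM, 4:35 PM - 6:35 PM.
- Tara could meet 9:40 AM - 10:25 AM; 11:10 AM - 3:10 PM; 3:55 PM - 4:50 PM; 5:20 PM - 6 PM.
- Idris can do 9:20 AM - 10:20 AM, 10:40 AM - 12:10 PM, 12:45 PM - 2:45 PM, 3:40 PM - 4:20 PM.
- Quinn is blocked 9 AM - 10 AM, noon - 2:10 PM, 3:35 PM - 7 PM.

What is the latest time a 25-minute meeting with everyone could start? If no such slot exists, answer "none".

none

Ximena free: 12:25-16:40, 17:25-18:40 (invert busy blocks within the working day).
Rosa free: 09:05-11:55, 13:10-14:15, 15:20-16:05, 16:35-18:35.
Tara free: 09:40-10:25, 11:10-15:10, 15:55-16:50, 17:20-18:00.
Idris free: 09:20-10:20, 10:40-12:10, 12:45-14:45, 15:40-16:20.
Quinn free: 10:00-12:00, 14:10-15:35 (invert busy blocks within the working day).
Ximena ∩ Rosa: 13:10-14:15, 15:20-16:05, 16:35-16:40, 17:25-18:35.
Ximena ∩ Rosa ∩ Tara: 13:10-14:15, 15:55-16:05, 16:35-16:40, 17:25-18:00.
Ximena ∩ Rosa ∩ Tara ∩ Idris: 13:10-14:15, 15:55-16:05.
Ximena ∩ Rosa ∩ Tara ∩ Idris ∩ Quinn: 14:10-14:15.
Those are the intersection windows.
No common window is at least 25 minutes long.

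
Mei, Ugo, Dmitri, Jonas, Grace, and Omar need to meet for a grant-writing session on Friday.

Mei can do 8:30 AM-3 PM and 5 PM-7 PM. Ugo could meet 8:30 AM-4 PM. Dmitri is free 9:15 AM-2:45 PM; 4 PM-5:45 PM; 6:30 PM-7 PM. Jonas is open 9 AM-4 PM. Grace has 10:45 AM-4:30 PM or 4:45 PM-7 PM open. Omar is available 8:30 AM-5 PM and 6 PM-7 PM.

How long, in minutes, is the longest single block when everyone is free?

240

Mei ∩ Ugo: 08:30-15:00.
Mei ∩ Ugo ∩ Dmitri: 09:15-14:45.
Mei ∩ Ugo ∩ Dmitri ∩ Jonas: 09:15-14:45.
Mei ∩ Ugo ∩ Dmitri ∩ Jonas ∩ Grace: 10:45-14:45.
Mei ∩ Ugo ∩ Dmitri ∩ Jonas ∩ Grace ∩ Omar: 10:45-14:45.
The longest is 10:45-14:45 at 240 minutes.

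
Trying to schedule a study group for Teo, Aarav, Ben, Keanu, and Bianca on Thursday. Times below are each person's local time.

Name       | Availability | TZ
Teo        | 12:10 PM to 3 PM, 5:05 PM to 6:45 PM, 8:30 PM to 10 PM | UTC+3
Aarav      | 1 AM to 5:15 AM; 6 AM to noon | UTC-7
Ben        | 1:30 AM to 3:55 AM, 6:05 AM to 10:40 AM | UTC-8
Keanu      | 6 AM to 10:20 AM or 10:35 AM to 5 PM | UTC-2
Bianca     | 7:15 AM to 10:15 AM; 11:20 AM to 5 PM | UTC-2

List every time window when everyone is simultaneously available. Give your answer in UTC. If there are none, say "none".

09:30-11:55, 14:05-15:45, 17:30-18:40

Teo in UTC: 09:10-12:00, 14:05-15:45, 17:30-19:00 (subtract 3h to convert from UTC+3).
Aarav in UTC: 08:00-12:15, 13:00-19:00 (add 7h to convert from UTC-7).
Ben in UTC: 09:30-11:55, 14:05-18:40 (add 8h to convert from UTC-8).
Keanu in UTC: 08:00-12:20, 12:35-19:00 (add 2h to convert from UTC-2).
Bianca in UTC: 09:15-12:15, 13:20-19:00 (add 2h to convert from UTC-2).
Teo ∩ Aarav: 09:10-12:00, 14:05-15:45, 17:30-19:00.
Teo ∩ Aarav ∩ Ben: 09:30-11:55, 14:05-15:45, 17:30-18:40.
Teo ∩ Aarav ∩ Ben ∩ Keanu: 09:30-11:55, 14:05-15:45, 17:30-18:40.
Teo ∩ Aarav ∩ Ben ∩ Keanu ∩ Bianca: 09:30-11:55, 14:05-15:45, 17:30-18:40.
So the common availability across everyone is 09:30-11:55, 14:05-15:45, 17:30-18:40.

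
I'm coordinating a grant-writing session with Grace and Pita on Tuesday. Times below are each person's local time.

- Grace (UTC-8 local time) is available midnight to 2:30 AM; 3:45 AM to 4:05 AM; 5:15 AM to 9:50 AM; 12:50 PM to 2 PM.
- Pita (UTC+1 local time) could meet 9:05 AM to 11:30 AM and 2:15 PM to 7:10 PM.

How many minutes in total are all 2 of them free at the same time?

420

Grace in UTC: 08:00-10:30, 11:45-12:05, 13:15-17:50, 20:50-22:00 (add 8h to convert from UTC-8).
Pita in UTC: 08:05-10:30, 13:15-18:10 (subtract 1h to convert from UTC+1).
Grace ∩ Pita: 08:05-10:30, 13:15-17:50.
So the common availability across everyone is 08:05-10:30, 13:15-17:50.
Summing the common windows: 145 + 275 = 420 minutes.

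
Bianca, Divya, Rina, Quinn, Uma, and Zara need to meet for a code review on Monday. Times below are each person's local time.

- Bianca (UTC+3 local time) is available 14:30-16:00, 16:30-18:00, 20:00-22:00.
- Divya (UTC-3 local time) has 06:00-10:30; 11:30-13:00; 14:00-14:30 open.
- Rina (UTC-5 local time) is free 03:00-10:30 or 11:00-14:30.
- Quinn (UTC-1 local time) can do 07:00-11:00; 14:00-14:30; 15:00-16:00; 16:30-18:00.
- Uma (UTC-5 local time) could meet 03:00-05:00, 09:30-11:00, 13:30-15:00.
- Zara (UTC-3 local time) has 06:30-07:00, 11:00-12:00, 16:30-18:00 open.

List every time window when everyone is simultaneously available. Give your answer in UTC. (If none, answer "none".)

Bianca in UTC: 11:30-13:00, 13:30-15:00, 17:00-19:00 (subtract 3h to convert from UTC+3).
Divya in UTC: 09:00-13:30, 14:30-16:00, 17:00-17:30 (add 3h to convert from UTC-3).
Rina in UTC: 08:00-15:30, 16:00-19:30 (add 5h to convert from UTC-5).
Quinn in UTC: 08:00-12:00, 15:00-15:30, 16:00-17:00, 17:30-19:00 (add 1h to convert from UTC-1).
Uma in UTC: 08:00-10:00, 14:30-16:00, 18:30-20:00 (add 5h to convert from UTC-5).
Zara in UTC: 09:30-10:00, 14:00-15:00, 19:30-21:00 (add 3h to convert from UTC-3).
Bianca ∩ Divya: 11:30-13:00, 14:30-15:00, 17:00-17:30.
Bianca ∩ Divya ∩ Rina: 11:30-13:00, 14:30-15:00, 17:00-17:30.
Bianca ∩ Divya ∩ Rina ∩ Quinn: 11:30-12:00.
Bianca ∩ Divya ∩ Rina ∩ Quinn ∩ Uma: ∅.
Bianca ∩ Divya ∩ Rina ∩ Quinn ∩ Uma ∩ Zara: ∅.
There is no time when everyone is free.

none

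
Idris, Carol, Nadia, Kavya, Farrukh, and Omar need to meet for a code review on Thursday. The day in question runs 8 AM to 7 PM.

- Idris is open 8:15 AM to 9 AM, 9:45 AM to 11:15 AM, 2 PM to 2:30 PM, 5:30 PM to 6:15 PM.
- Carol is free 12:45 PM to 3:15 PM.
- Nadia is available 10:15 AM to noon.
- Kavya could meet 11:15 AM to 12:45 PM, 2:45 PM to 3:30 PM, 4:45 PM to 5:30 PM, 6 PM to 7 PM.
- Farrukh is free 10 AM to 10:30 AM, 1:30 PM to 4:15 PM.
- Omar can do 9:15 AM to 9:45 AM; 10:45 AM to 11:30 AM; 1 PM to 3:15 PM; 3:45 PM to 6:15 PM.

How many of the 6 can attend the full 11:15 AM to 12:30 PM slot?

1

Kavya can make the full 11:15-12:30 slot — that's 1.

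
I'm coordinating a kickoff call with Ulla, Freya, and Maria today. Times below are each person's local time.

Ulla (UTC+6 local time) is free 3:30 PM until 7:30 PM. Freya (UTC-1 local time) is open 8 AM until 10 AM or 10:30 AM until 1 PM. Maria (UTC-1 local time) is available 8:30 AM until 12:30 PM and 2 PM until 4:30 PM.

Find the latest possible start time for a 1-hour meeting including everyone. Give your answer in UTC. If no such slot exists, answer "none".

Ulla in UTC: 09:30-13:30 (subtract 6h to convert from UTC+6).
Freya in UTC: 09:00-11:00, 11:30-14:00 (add 1h to convert from UTC-1).
Maria in UTC: 09:30-13:30, 15:00-17:30 (add 1h to convert from UTC-1).
Ulla ∩ Freya: 09:30-11:00, 11:30-13:30.
Ulla ∩ Freya ∩ Maria: 09:30-11:00, 11:30-13:30.
The last common window of at least 60 minutes is 11:30-13:30; a 60-minute meeting can start as late as 12:30 and still end by 13:30.

12:30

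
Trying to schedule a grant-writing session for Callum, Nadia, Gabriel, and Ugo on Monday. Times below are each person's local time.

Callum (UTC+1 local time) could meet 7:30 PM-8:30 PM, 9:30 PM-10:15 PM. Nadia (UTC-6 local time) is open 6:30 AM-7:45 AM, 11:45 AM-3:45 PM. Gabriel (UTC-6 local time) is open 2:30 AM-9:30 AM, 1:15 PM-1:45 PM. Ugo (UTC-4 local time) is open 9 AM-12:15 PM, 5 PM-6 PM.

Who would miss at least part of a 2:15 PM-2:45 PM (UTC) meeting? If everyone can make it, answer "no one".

Callum, Nadia

Callum in UTC: 18:30-19:30, 20:30-21:15 (subtract 1h to convert from UTC+1).
Nadia in UTC: 12:30-13:45, 17:45-21:45 (add 6h to convert from UTC-6).
Gabriel in UTC: 08:30-15:30, 19:15-19:45 (add 6h to convert from UTC-6).
Ugo in UTC: 13:00-16:15, 21:00-22:00 (add 4h to convert from UTC-4).
Callum: not fully free for 14:15-14:45. Nadia: not fully free for 14:15-14:45. Gabriel: free for 14:15-14:45. Ugo: free for 14:15-14:45.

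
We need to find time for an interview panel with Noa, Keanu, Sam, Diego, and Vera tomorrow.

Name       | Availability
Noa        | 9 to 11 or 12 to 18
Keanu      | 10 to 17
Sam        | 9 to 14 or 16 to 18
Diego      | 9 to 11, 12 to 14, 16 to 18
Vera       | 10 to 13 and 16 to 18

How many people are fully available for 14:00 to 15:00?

Noa and Keanu can make the full 14:00-15:00 slot — that's 2.

2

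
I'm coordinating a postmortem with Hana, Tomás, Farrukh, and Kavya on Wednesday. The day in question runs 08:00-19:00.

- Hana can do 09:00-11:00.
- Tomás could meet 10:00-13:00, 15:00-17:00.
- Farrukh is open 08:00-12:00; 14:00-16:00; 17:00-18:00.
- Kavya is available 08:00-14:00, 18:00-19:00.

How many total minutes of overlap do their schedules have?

60

Hana ∩ Tomás: 10:00-11:00.
Hana ∩ Tomás ∩ Farrukh: 10:00-11:00.
Hana ∩ Tomás ∩ Farrukh ∩ Kavya: 10:00-11:00.
So the common availability across everyone is 10:00-11:00.
That's a single block of 60 minutes.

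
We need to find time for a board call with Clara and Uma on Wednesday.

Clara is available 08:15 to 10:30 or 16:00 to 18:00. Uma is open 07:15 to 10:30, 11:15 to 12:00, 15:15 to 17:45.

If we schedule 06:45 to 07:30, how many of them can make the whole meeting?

0

nobody can make the full 06:45-07:30 slot — that's 0.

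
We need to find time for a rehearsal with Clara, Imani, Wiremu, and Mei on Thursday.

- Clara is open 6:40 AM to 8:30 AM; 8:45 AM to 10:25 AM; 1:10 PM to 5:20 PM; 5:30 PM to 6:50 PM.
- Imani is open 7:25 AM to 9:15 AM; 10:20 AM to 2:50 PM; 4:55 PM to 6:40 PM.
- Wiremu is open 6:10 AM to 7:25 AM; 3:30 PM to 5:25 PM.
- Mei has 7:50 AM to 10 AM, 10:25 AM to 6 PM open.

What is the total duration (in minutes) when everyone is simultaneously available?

Clara ∩ Imani: 07:25-08:30, 08:45-09:15, 10:20-10:25, 13:10-14:50, 16:55-17:20, 17:30-18:40.
Clara ∩ Imani ∩ Wiremu: 16:55-17:20.
Clara ∩ Imani ∩ Wiremu ∩ Mei: 16:55-17:20.
So the common availability across everyone is 16:55-17:20.
That's a single block of 25 minutes.

25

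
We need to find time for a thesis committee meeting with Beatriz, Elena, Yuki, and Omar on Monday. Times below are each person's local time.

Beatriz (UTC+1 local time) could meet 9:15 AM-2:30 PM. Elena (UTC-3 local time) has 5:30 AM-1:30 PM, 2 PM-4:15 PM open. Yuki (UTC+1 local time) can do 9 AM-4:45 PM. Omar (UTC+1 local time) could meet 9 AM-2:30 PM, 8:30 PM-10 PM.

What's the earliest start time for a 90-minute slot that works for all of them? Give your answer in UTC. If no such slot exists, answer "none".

Beatriz in UTC: 08:15-13:30 (subtract 1h to convert from UTC+1).
Elena in UTC: 08:30-16:30, 17:00-19:15 (add 3h to convert from UTC-3).
Yuki in UTC: 08:00-15:45 (subtract 1h to convert from UTC+1).
Omar in UTC: 08:00-13:30, 19:30-21:00 (subtract 1h to convert from UTC+1).
Beatriz ∩ Elena: 08:30-13:30.
Beatriz ∩ Elena ∩ Yuki: 08:30-13:30.
Beatriz ∩ Elena ∩ Yuki ∩ Omar: 08:30-13:30.
The first common window of at least 90 minutes is 08:30-13:30, so the earliest start is 08:30.

08:30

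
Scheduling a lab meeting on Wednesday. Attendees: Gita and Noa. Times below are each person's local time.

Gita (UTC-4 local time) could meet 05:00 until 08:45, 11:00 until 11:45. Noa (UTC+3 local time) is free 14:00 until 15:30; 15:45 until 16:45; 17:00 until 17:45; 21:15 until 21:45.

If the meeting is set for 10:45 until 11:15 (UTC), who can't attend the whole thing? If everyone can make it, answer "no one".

Gita in UTC: 09:00-12:45, 15:00-15:45 (add 4h to convert from UTC-4).
Noa in UTC: 11:00-12:30, 12:45-13:45, 14:00-14:45, 18:15-18:45 (subtract 3h to convert from UTC+3).
Gita: free for 10:45-11:15. Noa: not fully free for 10:45-11:15.

Noa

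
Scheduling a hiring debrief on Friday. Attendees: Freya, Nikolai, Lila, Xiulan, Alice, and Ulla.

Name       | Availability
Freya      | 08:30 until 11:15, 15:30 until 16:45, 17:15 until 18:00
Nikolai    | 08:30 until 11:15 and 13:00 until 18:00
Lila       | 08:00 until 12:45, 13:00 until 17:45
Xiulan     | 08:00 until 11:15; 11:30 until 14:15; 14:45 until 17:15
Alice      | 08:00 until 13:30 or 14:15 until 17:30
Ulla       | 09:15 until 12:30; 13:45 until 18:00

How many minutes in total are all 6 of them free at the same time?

195

Freya ∩ Nikolai: 08:30-11:15, 15:30-16:45, 17:15-18:00.
Freya ∩ Nikolai ∩ Lila: 08:30-11:15, 15:30-16:45, 17:15-17:45.
Freya ∩ Nikolai ∩ Lila ∩ Xiulan: 08:30-11:15, 15:30-16:45.
Freya ∩ Nikolai ∩ Lila ∩ Xiulan ∩ Alice: 08:30-11:15, 15:30-16:45.
Freya ∩ Nikolai ∩ Lila ∩ Xiulan ∩ Alice ∩ Ulla: 09:15-11:15, 15:30-16:45.
Summing the common windows: 120 + 75 = 195 minutes.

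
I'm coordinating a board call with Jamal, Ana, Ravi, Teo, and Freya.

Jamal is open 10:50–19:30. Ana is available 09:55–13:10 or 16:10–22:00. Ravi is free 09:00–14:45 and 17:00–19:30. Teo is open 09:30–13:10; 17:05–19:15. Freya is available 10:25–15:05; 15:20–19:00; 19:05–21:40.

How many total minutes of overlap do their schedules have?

265

Jamal ∩ Ana: 10:50-13:10, 16:10-19:30.
Jamal ∩ Ana ∩ Ravi: 10:50-13:10, 17:00-19:30.
Jamal ∩ Ana ∩ Ravi ∩ Teo: 10:50-13:10, 17:05-19:15.
Jamal ∩ Ana ∩ Ravi ∩ Teo ∩ Freya: 10:50-13:10, 17:05-19:00, 19:05-19:15.
So the common availability across everyone is 10:50-13:10, 17:05-19:00, 19:05-19:15.
Summing the common windows: 140 + 115 + 10 = 265 minutes.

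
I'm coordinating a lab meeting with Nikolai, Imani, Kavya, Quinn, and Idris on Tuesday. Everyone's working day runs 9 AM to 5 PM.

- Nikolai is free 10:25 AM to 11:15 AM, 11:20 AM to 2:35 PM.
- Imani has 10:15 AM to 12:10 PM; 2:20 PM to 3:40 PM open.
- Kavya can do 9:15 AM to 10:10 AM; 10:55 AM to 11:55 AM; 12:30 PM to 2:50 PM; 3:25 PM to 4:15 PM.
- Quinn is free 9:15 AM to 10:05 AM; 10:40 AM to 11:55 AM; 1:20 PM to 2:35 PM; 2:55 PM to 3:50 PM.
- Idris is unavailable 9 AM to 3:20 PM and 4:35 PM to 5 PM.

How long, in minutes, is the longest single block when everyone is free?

Nikolai free: 10:25-11:15, 11:20-14:35.
Imani free: 10:15-12:10, 14:20-15:40.
Kavya free: 09:15-10:10, 10:55-11:55, 12:30-14:50, 15:25-16:15.
Quinn free: 09:15-10:05, 10:40-11:55, 13:20-14:35, 14:55-15:50.
Idris free: 15:20-16:35 (invert busy blocks within the working day).
Nikolai ∩ Imani: 10:25-11:15, 11:20-12:10, 14:20-14:35.
Nikolai ∩ Imani ∩ Kavya: 10:55-11:15, 11:20-11:55, 14:20-14:35.
Nikolai ∩ Imani ∩ Kavya ∩ Quinn: 10:55-11:15, 11:20-11:55, 14:20-14:35.
Nikolai ∩ Imani ∩ Kavya ∩ Quinn ∩ Idris: ∅.
There is no time when everyone is free.
No common window exists, so the longest block is 0 minutes.

0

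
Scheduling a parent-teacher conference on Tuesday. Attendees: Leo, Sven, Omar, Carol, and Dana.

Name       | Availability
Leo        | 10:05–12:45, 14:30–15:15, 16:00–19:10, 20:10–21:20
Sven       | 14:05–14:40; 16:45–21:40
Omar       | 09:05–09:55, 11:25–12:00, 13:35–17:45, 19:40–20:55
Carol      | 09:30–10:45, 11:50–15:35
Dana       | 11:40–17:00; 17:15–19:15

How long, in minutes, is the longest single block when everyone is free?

Leo ∩ Sven: 14:30-14:40, 16:45-19:10, 20:10-21:20.
Leo ∩ Sven ∩ Omar: 14:30-14:40, 16:45-17:45, 20:10-20:55.
Leo ∩ Sven ∩ Omar ∩ Carol: 14:30-14:40.
Leo ∩ Sven ∩ Omar ∩ Carol ∩ Dana: 14:30-14:40.
The longest is 14:30-14:40 at 10 minutes.

10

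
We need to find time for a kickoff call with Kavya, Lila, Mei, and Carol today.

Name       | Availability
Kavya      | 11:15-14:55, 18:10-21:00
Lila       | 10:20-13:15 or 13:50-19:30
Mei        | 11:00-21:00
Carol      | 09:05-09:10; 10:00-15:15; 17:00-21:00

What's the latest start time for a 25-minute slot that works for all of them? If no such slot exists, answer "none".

Kavya ∩ Lila: 11:15-13:15, 13:50-14:55, 18:10-19:30.
Kavya ∩ Lila ∩ Mei: 11:15-13:15, 13:50-14:55, 18:10-19:30.
Kavya ∩ Lila ∩ Mei ∩ Carol: 11:15-13:15, 13:50-14:55, 18:10-19:30.
The last common window of at least 25 minutes is 18:10-19:30; a 25-minute meeting can start as late as 19:05 and still end by 19:30.

19:05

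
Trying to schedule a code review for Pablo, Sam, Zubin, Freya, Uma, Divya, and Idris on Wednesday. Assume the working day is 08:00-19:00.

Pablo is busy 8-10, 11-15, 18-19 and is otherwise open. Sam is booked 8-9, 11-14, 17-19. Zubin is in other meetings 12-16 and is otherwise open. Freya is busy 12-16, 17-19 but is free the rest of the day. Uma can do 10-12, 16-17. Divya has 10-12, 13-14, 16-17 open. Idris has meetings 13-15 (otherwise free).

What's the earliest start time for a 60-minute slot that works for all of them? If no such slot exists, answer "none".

10:00

Pablo free: 10:00-11:00, 15:00-18:00 (invert busy blocks within the working day).
Sam free: 09:00-11:00, 14:00-17:00 (invert busy blocks within the working day).
Zubin free: 08:00-12:00, 16:00-19:00 (invert busy blocks within the working day).
Freya free: 08:00-12:00, 16:00-17:00 (invert busy blocks within the working day).
Uma free: 10:00-12:00, 16:00-17:00.
Divya free: 10:00-12:00, 13:00-14:00, 16:00-17:00.
Idris free: 08:00-13:00, 15:00-19:00 (invert busy blocks within the working day).
Pablo ∩ Sam: 10:00-11:00, 15:00-17:00.
Pablo ∩ Sam ∩ Zubin: 10:00-11:00, 16:00-17:00.
Pablo ∩ Sam ∩ Zubin ∩ Freya: 10:00-11:00, 16:00-17:00.
Pablo ∩ Sam ∩ Zubin ∩ Freya ∩ Uma: 10:00-11:00, 16:00-17:00.
Pablo ∩ Sam ∩ Zubin ∩ Freya ∩ Uma ∩ Divya: 10:00-11:00, 16:00-17:00.
Pablo ∩ Sam ∩ Zubin ∩ Freya ∩ Uma ∩ Divya ∩ Idris: 10:00-11:00, 16:00-17:00.
Those are the intersection windows.
The first common window of at least 60 minutes is 10:00-11:00, so the earliest start is 10:00.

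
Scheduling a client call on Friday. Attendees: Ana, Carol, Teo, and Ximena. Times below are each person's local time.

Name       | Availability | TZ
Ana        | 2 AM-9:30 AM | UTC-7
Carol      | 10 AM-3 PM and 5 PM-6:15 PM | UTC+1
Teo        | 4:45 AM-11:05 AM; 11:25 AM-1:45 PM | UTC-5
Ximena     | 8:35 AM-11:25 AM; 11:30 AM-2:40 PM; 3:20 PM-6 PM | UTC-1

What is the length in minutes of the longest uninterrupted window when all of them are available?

160

Ana in UTC: 09:00-16:30 (add 7h to convert from UTC-7).
Carol in UTC: 09:00-14:00, 16:00-17:15 (subtract 1h to convert from UTC+1).
Teo in UTC: 09:45-16:05, 16:25-18:45 (add 5h to convert from UTC-5).
Ximena in UTC: 09:35-12:25, 12:30-15:40, 16:20-19:00 (add 1h to convert from UTC-1).
Ana ∩ Carol: 09:00-14:00, 16:00-16:30.
Ana ∩ Carol ∩ Teo: 09:45-14:00, 16:00-16:05, 16:25-16:30.
Ana ∩ Carol ∩ Teo ∩ Ximena: 09:45-12:25, 12:30-14:00, 16:25-16:30.
The longest is 09:45-12:25 at 160 minutes.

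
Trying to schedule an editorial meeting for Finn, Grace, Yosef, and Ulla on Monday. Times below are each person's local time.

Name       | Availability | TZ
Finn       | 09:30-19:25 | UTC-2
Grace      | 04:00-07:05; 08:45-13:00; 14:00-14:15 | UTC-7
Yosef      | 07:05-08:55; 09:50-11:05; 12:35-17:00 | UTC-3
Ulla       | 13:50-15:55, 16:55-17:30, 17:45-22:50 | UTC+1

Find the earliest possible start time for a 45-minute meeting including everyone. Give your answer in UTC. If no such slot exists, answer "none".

Finn in UTC: 11:30-21:25 (add 2h to convert from UTC-2).
Grace in UTC: 11:00-14:05, 15:45-20:00, 21:00-21:15 (add 7h to convert from UTC-7).
Yosef in UTC: 10:05-11:55, 12:50-14:05, 15:35-20:00 (add 3h to convert from UTC-3).
Ulla in UTC: 12:50-14:55, 15:55-16:30, 16:45-21:50 (subtract 1h to convert from UTC+1).
Finn ∩ Grace: 11:30-14:05, 15:45-20:00, 21:00-21:15.
Finn ∩ Grace ∩ Yosef: 11:30-11:55, 12:50-14:05, 15:45-20:00.
Finn ∩ Grace ∩ Yosef ∩ Ulla: 12:50-14:05, 15:55-16:30, 16:45-20:00.
So the common availability across everyone is 12:50-14:05, 15:55-16:30, 16:45-20:00.
The first common window of at least 45 minutes is 12:50-14:05, so the earliest start is 12:50.

12:50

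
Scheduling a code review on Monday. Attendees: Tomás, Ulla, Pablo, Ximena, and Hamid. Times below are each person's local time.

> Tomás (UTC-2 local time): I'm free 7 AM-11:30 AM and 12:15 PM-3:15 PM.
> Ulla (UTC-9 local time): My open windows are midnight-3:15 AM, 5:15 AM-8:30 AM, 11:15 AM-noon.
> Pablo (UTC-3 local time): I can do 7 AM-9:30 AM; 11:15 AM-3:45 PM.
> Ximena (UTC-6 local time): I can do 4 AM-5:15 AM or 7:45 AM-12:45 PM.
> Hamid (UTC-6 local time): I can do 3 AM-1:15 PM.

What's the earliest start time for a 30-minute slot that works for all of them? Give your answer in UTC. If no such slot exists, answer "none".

Tomás in UTC: 09:00-13:30, 14:15-17:15 (add 2h to convert from UTC-2).
Ulla in UTC: 09:00-12:15, 14:15-17:30, 20:15-21:00 (add 9h to convert from UTC-9).
Pablo in UTC: 10:00-12:30, 14:15-18:45 (add 3h to convert from UTC-3).
Ximena in UTC: 10:00-11:15, 13:45-18:45 (add 6h to convert from UTC-6).
Hamid in UTC: 09:00-19:15 (add 6h to convert from UTC-6).
Tomás ∩ Ulla: 09:00-12:15, 14:15-17:15.
Tomás ∩ Ulla ∩ Pablo: 10:00-12:15, 14:15-17:15.
Tomás ∩ Ulla ∩ Pablo ∩ Ximena: 10:00-11:15, 14:15-17:15.
Tomás ∩ Ulla ∩ Pablo ∩ Ximena ∩ Hamid: 10:00-11:15, 14:15-17:15.
So the common availability across everyone is 10:00-11:15, 14:15-17:15.
The first common window of at least 30 minutes is 10:00-11:15, so the earliest start is 10:00.

10:00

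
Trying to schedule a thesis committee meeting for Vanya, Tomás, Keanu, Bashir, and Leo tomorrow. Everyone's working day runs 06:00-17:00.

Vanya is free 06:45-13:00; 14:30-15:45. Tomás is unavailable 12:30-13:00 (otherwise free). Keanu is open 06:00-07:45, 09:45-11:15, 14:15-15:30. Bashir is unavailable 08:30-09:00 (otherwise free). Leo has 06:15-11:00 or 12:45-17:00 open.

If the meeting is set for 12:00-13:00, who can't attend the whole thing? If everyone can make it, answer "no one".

Keanu, Leo, Tomás

Vanya free: 06:45-13:00, 14:30-15:45.
Tomás free: 06:00-12:30, 13:00-17:00 (invert busy blocks within the working day).
Keanu free: 06:00-07:45, 09:45-11:15, 14:15-15:30.
Bashir free: 06:00-08:30, 09:00-17:00 (invert busy blocks within the working day).
Leo free: 06:15-11:00, 12:45-17:00.
Vanya: free for 12:00-13:00. Tomás: not fully free for 12:00-13:00. Keanu: not fully free for 12:00-13:00. Bashir: free for 12:00-13:00. Leo: not fully free for 12:00-13:00.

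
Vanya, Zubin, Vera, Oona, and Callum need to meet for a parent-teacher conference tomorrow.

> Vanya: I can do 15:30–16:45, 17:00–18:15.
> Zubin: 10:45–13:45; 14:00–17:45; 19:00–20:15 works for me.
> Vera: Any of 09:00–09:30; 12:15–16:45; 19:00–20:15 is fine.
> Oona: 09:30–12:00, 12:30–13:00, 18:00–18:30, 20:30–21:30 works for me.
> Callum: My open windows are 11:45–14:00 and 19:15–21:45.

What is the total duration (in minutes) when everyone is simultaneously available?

0

Vanya ∩ Zubin: 15:30-16:45, 17:00-17:45.
Vanya ∩ Zubin ∩ Vera: 15:30-16:45.
Vanya ∩ Zubin ∩ Vera ∩ Oona: ∅.
Vanya ∩ Zubin ∩ Vera ∩ Oona ∩ Callum: ∅.
There is no time when everyone is free.
There is no common window, so the total is 0 minutes.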